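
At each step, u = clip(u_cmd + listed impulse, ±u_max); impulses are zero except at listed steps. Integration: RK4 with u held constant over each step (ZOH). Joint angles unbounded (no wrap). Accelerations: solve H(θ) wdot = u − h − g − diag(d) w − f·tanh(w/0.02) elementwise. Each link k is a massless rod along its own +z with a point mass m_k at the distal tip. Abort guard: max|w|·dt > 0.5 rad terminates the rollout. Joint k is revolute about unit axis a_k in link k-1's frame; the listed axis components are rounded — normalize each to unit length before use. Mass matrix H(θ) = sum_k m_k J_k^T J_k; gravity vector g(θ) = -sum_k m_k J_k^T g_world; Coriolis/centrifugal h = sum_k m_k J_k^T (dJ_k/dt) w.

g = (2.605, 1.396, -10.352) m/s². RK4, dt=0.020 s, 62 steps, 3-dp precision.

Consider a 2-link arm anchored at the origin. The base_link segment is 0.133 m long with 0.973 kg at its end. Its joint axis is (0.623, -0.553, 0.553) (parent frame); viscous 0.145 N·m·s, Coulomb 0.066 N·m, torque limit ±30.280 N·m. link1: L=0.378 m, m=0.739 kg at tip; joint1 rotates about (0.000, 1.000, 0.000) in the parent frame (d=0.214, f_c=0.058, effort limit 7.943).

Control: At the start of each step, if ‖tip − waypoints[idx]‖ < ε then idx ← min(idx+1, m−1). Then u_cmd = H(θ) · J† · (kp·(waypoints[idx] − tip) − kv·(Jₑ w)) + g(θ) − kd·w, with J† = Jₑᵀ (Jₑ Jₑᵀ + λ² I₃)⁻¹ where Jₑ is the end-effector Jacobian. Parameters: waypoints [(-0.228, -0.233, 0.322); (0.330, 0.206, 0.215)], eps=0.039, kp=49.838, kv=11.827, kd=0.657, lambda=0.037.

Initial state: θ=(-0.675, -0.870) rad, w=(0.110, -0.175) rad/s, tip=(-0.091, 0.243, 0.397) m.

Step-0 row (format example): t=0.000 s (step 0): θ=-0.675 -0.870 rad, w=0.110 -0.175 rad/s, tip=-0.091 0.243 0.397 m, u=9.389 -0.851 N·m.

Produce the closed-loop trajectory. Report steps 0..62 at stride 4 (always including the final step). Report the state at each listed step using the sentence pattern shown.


t=0.080 s (step 4): θ=-0.567 -0.859 rad, w=2.034 0.207 rad/s, tip=-0.125 0.210 0.408 m, u=3.667 0.428 N·m.
t=0.160 s (step 8): θ=-0.392 -0.843 rad, w=2.239 0.197 rad/s, tip=-0.178 0.150 0.416 m, u=1.648 1.270 N·m.
t=0.240 s (step 12): θ=-0.219 -0.826 rad, w=2.060 0.244 rad/s, tip=-0.224 0.086 0.414 m, u=0.540 1.693 N·m.
t=0.320 s (step 16): θ=-0.066 -0.804 rad, w=1.775 0.298 rad/s, tip=-0.257 0.026 0.404 m, u=-0.199 1.913 N·m.
t=0.400 s (step 20): θ=0.064 -0.779 rad, w=1.476 0.336 rad/s, tip=-0.279 -0.025 0.392 m, u=-0.713 2.018 N·m.
t=0.480 s (step 24): θ=0.171 -0.751 rad, w=1.202 0.356 rad/s, tip=-0.292 -0.068 0.380 m, u=-1.071 2.053 N·m.
t=0.560 s (step 28): θ=0.257 -0.722 rad, w=0.968 0.360 rad/s, tip=-0.299 -0.103 0.369 m, u=-1.322 2.049 N·m.
t=0.640 s (step 32): θ=0.327 -0.694 rad, w=0.776 0.351 rad/s, tip=-0.301 -0.130 0.361 m, u=-1.500 2.024 N·m.
t=0.720 s (step 36): θ=0.382 -0.666 rad, w=0.622 0.334 rad/s, tip=-0.301 -0.152 0.355 m, u=-1.629 1.990 N·m.
t=0.800 s (step 40): θ=0.427 -0.641 rad, w=0.499 0.312 rad/s, tip=-0.300 -0.169 0.350 m, u=-1.723 1.953 N·m.
t=0.880 s (step 44): θ=0.463 -0.617 rad, w=0.403 0.287 rad/s, tip=-0.298 -0.183 0.347 m, u=-1.795 1.917 N·m.
t=0.960 s (step 48): θ=0.492 -0.595 rad, w=0.327 0.261 rad/s, tip=-0.295 -0.194 0.345 m, u=-1.849 1.882 N·m.
t=1.040 s (step 52): θ=0.515 -0.575 rad, w=0.266 0.236 rad/s, tip=-0.292 -0.203 0.344 m, u=-1.892 1.851 N·m.
t=1.120 s (step 56): θ=0.535 -0.557 rad, w=0.219 0.211 rad/s, tip=-0.289 -0.210 0.344 m, u=-1.925 1.822 N·m.
t=1.200 s (step 60): θ=0.551 -0.541 rad, w=0.181 0.188 rad/s, tip=-0.286 -0.216 0.344 m, u=-1.952 1.796 N·m.
t=1.240 s (step 62): θ=0.558 -0.534 rad, w=0.164 0.177 rad/s, tip=-0.285 -0.219 0.344 m.


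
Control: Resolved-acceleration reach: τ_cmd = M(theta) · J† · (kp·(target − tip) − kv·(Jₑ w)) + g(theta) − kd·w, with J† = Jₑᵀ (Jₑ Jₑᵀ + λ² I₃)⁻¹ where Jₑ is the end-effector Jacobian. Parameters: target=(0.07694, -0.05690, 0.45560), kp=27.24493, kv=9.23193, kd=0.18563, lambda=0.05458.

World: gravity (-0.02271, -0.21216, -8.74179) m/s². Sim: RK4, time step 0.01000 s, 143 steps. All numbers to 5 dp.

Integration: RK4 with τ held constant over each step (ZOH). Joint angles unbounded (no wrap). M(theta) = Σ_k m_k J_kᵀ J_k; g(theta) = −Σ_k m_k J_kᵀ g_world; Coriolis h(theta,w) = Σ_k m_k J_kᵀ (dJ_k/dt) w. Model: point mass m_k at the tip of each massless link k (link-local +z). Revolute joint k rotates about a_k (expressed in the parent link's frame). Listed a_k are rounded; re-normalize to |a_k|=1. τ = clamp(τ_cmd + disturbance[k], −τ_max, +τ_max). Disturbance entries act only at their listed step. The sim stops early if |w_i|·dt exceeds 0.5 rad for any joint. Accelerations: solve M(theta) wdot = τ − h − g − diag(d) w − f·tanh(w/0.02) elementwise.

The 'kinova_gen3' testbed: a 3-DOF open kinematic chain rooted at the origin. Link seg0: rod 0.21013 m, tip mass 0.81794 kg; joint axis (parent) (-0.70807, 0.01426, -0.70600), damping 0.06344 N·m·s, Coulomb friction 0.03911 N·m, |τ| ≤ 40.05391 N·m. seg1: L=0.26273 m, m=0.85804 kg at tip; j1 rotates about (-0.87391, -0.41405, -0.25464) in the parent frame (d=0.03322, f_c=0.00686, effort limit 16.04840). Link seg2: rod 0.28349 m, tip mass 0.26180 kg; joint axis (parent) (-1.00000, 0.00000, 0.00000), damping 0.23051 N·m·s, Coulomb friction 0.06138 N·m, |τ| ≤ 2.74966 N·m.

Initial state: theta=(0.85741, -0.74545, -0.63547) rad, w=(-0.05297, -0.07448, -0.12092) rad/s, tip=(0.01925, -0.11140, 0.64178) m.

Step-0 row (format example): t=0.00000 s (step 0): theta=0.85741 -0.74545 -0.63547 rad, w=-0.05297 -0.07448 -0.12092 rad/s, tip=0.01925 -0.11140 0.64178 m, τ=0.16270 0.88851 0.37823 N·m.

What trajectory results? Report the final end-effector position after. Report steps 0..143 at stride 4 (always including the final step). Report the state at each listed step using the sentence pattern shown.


t=0.04000 s (step 4): theta=0.87256 -0.76474 -0.63552 rad, w=0.68781 -0.74733 0.01048 rad/s, tip=0.01813 -0.11371 0.63866 m, τ=-0.19184 0.95406 0.38830 N·m.
t=0.08000 s (step 8): theta=0.90644 -0.79949 -0.63556 rad, w=0.96419 -0.95620 0.00098 rad/s, tip=0.01540 -0.11493 0.63345 m, τ=-0.42930 0.95241 0.41522 N·m.
t=0.12000 s (step 12): theta=0.94682 -0.83871 -0.63574 rad, w=1.03544 -0.99258 -0.00114 rad/s, tip=0.01176 -0.11536 0.62755 m, τ=-0.58302 0.94478 0.43199 N·m.
t=0.16000 s (step 16): theta=0.98788 -0.87774 -0.63594 rad, w=1.01013 -0.95580 -0.00053 rad/s, tip=0.00768 -0.11536 0.62159 m, τ=-0.67741 0.94881 0.44487 N·m.
t=0.20000 s (step 20): theta=1.02695 -0.91462 -0.63610 rad, w=0.94219 -0.89033 0.00089 rad/s, tip=0.00346 -0.11517 0.61582 m, τ=-0.73228 0.96556 0.45585 N·m.
t=0.24000 s (step 24): theta=1.06293 -0.94865 -0.63622 rad, w=0.85839 -0.81560 0.00229 rad/s, tip=-0.00071 -0.11496 0.61036 m, τ=-0.76219 0.99098 0.46543 N·m.
t=0.28000 s (step 28): theta=1.09547 -0.97965 -0.63631 rad, w=0.77195 -0.74001 0.00341 rad/s, tip=-0.00472 -0.11481 0.60526 m, τ=-0.77713 1.02058 0.47366 N·m.
t=0.32000 s (step 32): theta=1.12462 -1.00768 -0.63638 rad, w=0.68922 -0.66719 0.00422 rad/s, tip=-0.00850 -0.11474 0.60053 m, τ=-0.78363 1.05088 0.48052 N·m.
t=0.36000 s (step 36): theta=1.15057 -1.03287 -0.63643 rad, w=0.61300 -0.59862 0.00475 rad/s, tip=-0.01201 -0.11472 0.59619 m, τ=-0.78579 1.07958 0.48606 N·m.
t=0.40000 s (step 40): theta=1.17363 -1.05541 -0.63646 rad, w=0.54428 -0.53492 0.00506 rad/s, tip=-0.01525 -0.11475 0.59223 m, τ=-0.78609 1.10537 0.49035 N·m.
t=0.44000 s (step 44): theta=1.19410 -1.07551 -0.63649 rad, w=0.48309 -0.47627 0.00522 rad/s, tip=-0.01821 -0.11477 0.58865 m, τ=-0.78596 1.12764 0.49356 N·m.
t=0.48000 s (step 48): theta=1.21226 -1.09336 -0.63651 rad, w=0.42904 -0.42264 0.00526 rad/s, tip=-0.02090 -0.11478 0.58542 m, τ=-0.78614 1.14627 0.49584 N·m.
t=0.52000 s (step 52): theta=1.22839 -1.10917 -0.63654 rad, w=0.38149 -0.37392 0.00524 rad/s, tip=-0.02334 -0.11474 0.58253 m, τ=-0.78699 1.16142 0.49735 N·m.
t=0.56000 s (step 56): theta=1.24273 -1.12312 -0.63656 rad, w=0.33976 -0.32991 0.00518 rad/s, tip=-0.02553 -0.11464 0.57997 m, τ=-0.78861 1.17339 0.49824 N·m.
t=0.60000 s (step 60): theta=1.25552 -1.13541 -0.63659 rad, w=0.30319 -0.29036 0.00510 rad/s, tip=-0.02750 -0.11447 0.57771 m, τ=-0.79097 1.18258 0.49865 N·m.
t=0.64000 s (step 64): theta=1.26693 -1.14620 -0.63661 rad, w=0.27113 -0.25501 0.00500 rad/s, tip=-0.02926 -0.11424 0.57572 m, τ=-0.79398 1.18938 0.49870 N·m.
t=0.68000 s (step 68): theta=1.27715 -1.15565 -0.63664 rad, w=0.24301 -0.22355 0.00492 rad/s, tip=-0.03083 -0.11393 0.57398 m, τ=-0.79751 1.19420 0.49849 N·m.
t=0.72000 s (step 72): theta=1.28631 -1.16392 -0.63667 rad, w=0.21832 -0.19569 0.00483 rad/s, tip=-0.03224 -0.11356 0.57246 m, τ=-0.80144 1.19739 0.49810 N·m.
t=0.76000 s (step 76): theta=1.29455 -1.17115 -0.63671 rad, w=0.19662 -0.17111 0.00476 rad/s, tip=-0.03349 -0.11314 0.57115 m, τ=-0.80564 1.19925 0.49759 N·m.
t=0.80000 s (step 80): theta=1.30197 -1.17745 -0.63674 rad, w=0.17751 -0.14950 0.00469 rad/s, tip=-0.03461 -0.11266 0.57002 m, τ=-0.81001 1.20006 0.49700 N·m.
t=0.84000 s (step 84): theta=1.30867 -1.18295 -0.63678 rad, w=0.16064 -0.13057 0.00464 rad/s, tip=-0.03561 -0.11215 0.56905 m, τ=-0.81446 1.20006 0.49639 N·m.
t=0.88000 s (step 88): theta=1.31474 -1.18773 -0.63681 rad, w=0.14573 -0.11404 0.00459 rad/s, tip=-0.03649 -0.11160 0.56822 m, τ=-0.81892 1.19943 0.49576 N·m.
t=0.92000 s (step 92): theta=1.32024 -1.19190 -0.63685 rad, w=0.13251 -0.09963 0.00455 rad/s, tip=-0.03728 -0.11102 0.56750 m, τ=-0.82332 1.19833 0.49515 N·m.
t=0.96000 s (step 96): theta=1.32525 -1.19554 -0.63689 rad, w=0.12077 -0.08711 0.00452 rad/s, tip=-0.03799 -0.11043 0.56690 m, τ=-0.82763 1.19689 0.49456 N·m.
t=1.00000 s (step 100): theta=1.32982 -1.19870 -0.63692 rad, w=0.11031 -0.07626 0.00450 rad/s, tip=-0.03862 -0.10983 0.56638 m, τ=-0.83181 1.19521 0.49401 N·m.
t=1.04000 s (step 104): theta=1.33399 -1.20147 -0.63696 rad, w=0.10098 -0.06686 0.00449 rad/s, tip=-0.03919 -0.10923 0.56594 m, τ=-0.83584 1.19338 0.49349 N·m.
t=1.08000 s (step 108): theta=1.33780 -1.20388 -0.63700 rad, w=0.09263 -0.05874 0.00448 rad/s, tip=-0.03970 -0.10862 0.56557 m, τ=-0.83970 1.19146 0.49302 N·m.
t=1.12000 s (step 112): theta=1.34130 -1.20599 -0.63704 rad, w=0.08517 -0.05175 0.00448 rad/s, tip=-0.04015 -0.10803 0.56525 m, τ=-0.84339 1.18951 0.49259 N·m.
t=1.16000 s (step 116): theta=1.34452 -1.20784 -0.63707 rad, w=0.07848 -0.04576 0.00450 rad/s, tip=-0.04056 -0.10744 0.56499 m, τ=-0.84690 1.18757 0.49221 N·m.
t=1.20000 s (step 120): theta=1.34749 -1.20947 -0.63711 rad, w=0.07249 -0.04064 0.00452 rad/s, tip=-0.04093 -0.10687 0.56476 m, τ=-0.85022 1.18569 0.49187 N·m.
t=1.24000 s (step 124): theta=1.35023 -1.21091 -0.63715 rad, w=0.06713 -0.03629 0.00456 rad/s, tip=-0.04127 -0.10631 0.56457 m, τ=-0.85338 1.18389 0.49158 N·m.
t=1.28000 s (step 128): theta=1.35276 -1.21219 -0.63719 rad, w=0.06235 -0.03262 0.00461 rad/s, tip=-0.04157 -0.10577 0.56440 m, τ=-0.85637 1.18220 0.49133 N·m.
t=1.32000 s (step 132): theta=1.35511 -1.21333 -0.63722 rad, w=0.05807 -0.02954 0.00466 rad/s, tip=-0.04185 -0.10525 0.56426 m, τ=-0.85920 1.18063 0.49113 N·m.
t=1.36000 s (step 136): theta=1.35730 -1.21436 -0.63726 rad, w=0.05424 -0.02697 0.00472 rad/s, tip=-0.04211 -0.10476 0.56414 m, τ=-0.86188 1.17918 0.49097 N·m.
t=1.40000 s (step 140): theta=1.35935 -1.21529 -0.63730 rad, w=0.05081 -0.02481 0.00479 rad/s, tip=-0.04234 -0.10428 0.56403 m, τ=-0.86443 1.17785 0.49084 N·m.
t=1.43000 s (step 143): theta=1.36080 -1.21594 -0.63732 rad, w=0.04848 -0.02343 0.00483 rad/s, tip=-0.04251 -0.10394 0.56395 m.
final tip position (m): -0.04251 -0.10394 0.56395


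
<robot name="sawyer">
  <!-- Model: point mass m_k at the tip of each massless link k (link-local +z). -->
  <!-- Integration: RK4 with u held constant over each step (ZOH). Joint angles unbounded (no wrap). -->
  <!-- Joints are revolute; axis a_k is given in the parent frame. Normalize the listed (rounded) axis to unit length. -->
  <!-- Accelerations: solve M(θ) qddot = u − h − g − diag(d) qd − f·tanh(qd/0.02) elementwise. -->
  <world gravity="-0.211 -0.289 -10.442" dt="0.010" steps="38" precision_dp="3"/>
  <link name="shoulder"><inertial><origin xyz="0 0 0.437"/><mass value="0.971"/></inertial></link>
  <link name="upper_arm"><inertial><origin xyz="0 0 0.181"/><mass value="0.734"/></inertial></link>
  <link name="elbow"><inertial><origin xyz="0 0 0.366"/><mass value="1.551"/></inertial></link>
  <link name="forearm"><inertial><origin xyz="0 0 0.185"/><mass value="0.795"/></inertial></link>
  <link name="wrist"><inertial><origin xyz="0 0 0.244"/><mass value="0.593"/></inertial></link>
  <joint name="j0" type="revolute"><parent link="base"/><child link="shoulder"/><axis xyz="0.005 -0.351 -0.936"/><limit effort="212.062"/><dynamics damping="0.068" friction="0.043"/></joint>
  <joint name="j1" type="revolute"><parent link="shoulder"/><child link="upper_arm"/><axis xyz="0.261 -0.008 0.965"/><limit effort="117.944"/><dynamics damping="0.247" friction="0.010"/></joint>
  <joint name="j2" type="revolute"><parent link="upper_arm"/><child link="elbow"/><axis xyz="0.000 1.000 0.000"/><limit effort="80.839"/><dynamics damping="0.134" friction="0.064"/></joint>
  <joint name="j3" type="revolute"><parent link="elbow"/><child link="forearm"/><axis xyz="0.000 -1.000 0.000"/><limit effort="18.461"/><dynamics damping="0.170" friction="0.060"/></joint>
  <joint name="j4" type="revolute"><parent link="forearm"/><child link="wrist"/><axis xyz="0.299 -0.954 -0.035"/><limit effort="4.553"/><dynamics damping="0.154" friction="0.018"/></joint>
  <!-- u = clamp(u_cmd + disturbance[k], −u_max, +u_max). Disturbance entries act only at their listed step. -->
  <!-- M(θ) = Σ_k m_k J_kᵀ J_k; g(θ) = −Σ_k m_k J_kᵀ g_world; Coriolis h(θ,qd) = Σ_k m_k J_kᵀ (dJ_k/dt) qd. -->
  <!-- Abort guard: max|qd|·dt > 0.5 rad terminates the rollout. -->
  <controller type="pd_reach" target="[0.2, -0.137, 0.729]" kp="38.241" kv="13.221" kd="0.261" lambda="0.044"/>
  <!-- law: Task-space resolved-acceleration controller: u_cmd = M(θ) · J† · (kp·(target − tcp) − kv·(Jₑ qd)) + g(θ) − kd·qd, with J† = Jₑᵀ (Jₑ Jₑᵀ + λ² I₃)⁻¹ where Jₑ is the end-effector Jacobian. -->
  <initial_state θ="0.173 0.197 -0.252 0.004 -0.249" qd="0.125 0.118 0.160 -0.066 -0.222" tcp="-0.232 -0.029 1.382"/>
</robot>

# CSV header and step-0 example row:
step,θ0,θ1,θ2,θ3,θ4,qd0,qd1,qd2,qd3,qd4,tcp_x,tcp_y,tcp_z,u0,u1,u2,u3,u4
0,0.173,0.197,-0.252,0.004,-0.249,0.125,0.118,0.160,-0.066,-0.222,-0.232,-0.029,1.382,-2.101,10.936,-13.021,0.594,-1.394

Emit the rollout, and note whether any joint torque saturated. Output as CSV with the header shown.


step,θ0,θ1,θ2,θ3,θ4,qd0,qd1,qd2,qd3,qd4,tcp_x,tcp_y,tcp_z,u0,u1,u2,u3,u4
1,0.168,0.197,-0.259,-0.000,-0.261,-1.114,-0.067,-1.528,-0.826,-2.143,-0.230,-0.029,1.382,0.499,10.034,-13.273,0.966,-0.781
2,0.152,0.196,-0.281,-0.013,-0.288,-1.968,-0.153,-2.847,-1.693,-3.249,-0.227,-0.030,1.380,3.250,9.094,-13.585,1.169,-0.500
3,0.130,0.195,-0.314,-0.034,-0.324,-2.435,-0.131,-3.798,-2.515,-3.913,-0.224,-0.032,1.377,4.668,8.003,-12.482,1.048,-0.392
4,0.105,0.194,-0.355,-0.063,-0.365,-2.570,-0.017,-4.402,-3.215,-4.280,-0.221,-0.034,1.372,4.462,6.781,-9.807,0.640,-0.379
5,0.080,0.195,-0.401,-0.098,-0.409,-2.465,0.162,-4.713,-3.752,-4.437,-0.218,-0.037,1.366,3.102,5.542,-6.192,0.076,-0.410
6,0.057,0.197,-0.448,-0.137,-0.453,-2.213,0.377,-4.799,-4.120,-4.454,-0.215,-0.040,1.359,1.214,4.387,-2.359,-0.513,-0.450
7,0.036,0.202,-0.496,-0.179,-0.498,-1.891,0.604,-4.732,-4.342,-4.383,-0.212,-0.044,1.351,-0.753,3.375,1.221,-1.048,-0.479
8,0.019,0.209,-0.543,-0.223,-0.541,-1.551,0.827,-4.570,-4.451,-4.261,-0.209,-0.048,1.341,-2.562,2.522,4.338,-1.491,-0.487
9,0.005,0.219,-0.587,-0.268,-0.583,-1.227,1.035,-4.355,-4.479,-4.111,-0.207,-0.052,1.331,-4.126,1.823,6.944,-1.834,-0.472
10,-0.006,0.230,-0.630,-0.312,-0.623,-0.933,1.222,-4.116,-4.452,-3.949,-0.204,-0.056,1.320,-5.436,1.263,9.071,-2.082,-0.435
11,-0.014,0.243,-0.669,-0.357,-0.662,-0.677,1.387,-3.869,-4.387,-3.781,-0.201,-0.061,1.308,-6.515,0.824,10.778,-2.248,-0.379
12,-0.019,0.258,-0.707,-0.400,-0.698,-0.461,1.529,-3.625,-4.298,-3.615,-0.198,-0.065,1.296,-7.397,0.488,12.130,-2.343,-0.308
13,-0.023,0.274,-0.742,-0.442,-0.734,-0.283,1.649,-3.389,-4.193,-3.452,-0.195,-0.069,1.284,-8.116,0.242,13.186,-2.381,-0.225
14,-0.025,0.291,-0.775,-0.484,-0.767,-0.140,1.749,-3.165,-4.079,-3.295,-0.192,-0.073,1.272,-8.700,0.069,13.997,-2.372,-0.133
15,-0.026,0.308,-0.805,-0.524,-0.800,-0.029,1.830,-2.954,-3.959,-3.146,-0.189,-0.077,1.259,-9.175,-0.043,14.608,-2.326,-0.035
16,-0.026,0.327,-0.834,-0.563,-0.830,0.049,1.890,-2.761,-3.835,-3.004,-0.186,-0.081,1.247,-9.561,-0.103,15.058,-2.252,0.066
17,-0.025,0.346,-0.860,-0.601,-0.860,0.099,1.932,-2.582,-3.708,-2.870,-0.182,-0.085,1.235,-9.868,-0.125,15.373,-2.155,0.168
18,-0.024,0.366,-0.885,-0.637,-0.888,0.129,1.962,-2.417,-3.581,-2.744,-0.178,-0.089,1.222,-10.103,-0.122,15.574,-2.042,0.269
19,-0.023,0.385,-0.909,-0.672,-0.915,0.140,1.980,-2.264,-3.455,-2.626,-0.174,-0.092,1.210,-10.272,-0.103,15.680,-1.916,0.368
20,-0.021,0.405,-0.931,-0.706,-0.940,0.136,1.988,-2.122,-3.329,-2.516,-0.170,-0.095,1.198,-10.381,-0.075,15.709,-1.781,0.465
21,-0.020,0.425,-0.951,-0.739,-0.965,0.118,1.988,-1.992,-3.206,-2.413,-0.166,-0.098,1.186,-10.434,-0.047,15.674,-1.640,0.557
22,-0.019,0.445,-0.971,-0.770,-0.989,0.090,1.980,-1.873,-3.086,-2.316,-0.162,-0.101,1.175,-10.434,-0.024,15.588,-1.497,0.644
23,-0.018,0.465,-0.989,-0.800,-1.011,0.052,1.966,-1.763,-2.967,-2.225,-0.157,-0.104,1.163,-10.383,-0.011,15.460,-1.352,0.727
24,-0.018,0.484,-1.006,-0.829,-1.033,0.008,1.947,-1.661,-2.852,-2.140,-0.153,-0.107,1.152,-10.283,-0.011,15.299,-1.208,0.804
25,-0.018,0.504,-1.022,-0.857,-1.054,-0.036,1.929,-1.564,-2.743,-2.059,-0.148,-0.109,1.141,-10.138,-0.029,15.109,-1.064,0.875
26,-0.019,0.523,-1.037,-0.884,-1.074,-0.083,1.910,-1.473,-2.637,-1.982,-0.143,-0.112,1.130,-9.954,-0.062,14.900,-0.924,0.940
27,-0.020,0.542,-1.052,-0.910,-1.094,-0.133,1.889,-1.390,-2.534,-1.911,-0.138,-0.114,1.120,-9.735,-0.112,14.679,-0.789,1.000
28,-0.021,0.561,-1.065,-0.935,-1.112,-0.185,1.865,-1.312,-2.433,-1.844,-0.133,-0.116,1.110,-9.483,-0.177,14.449,-0.658,1.055
29,-0.023,0.579,-1.078,-0.959,-1.131,-0.238,1.840,-1.240,-2.335,-1.780,-0.128,-0.118,1.100,-9.201,-0.260,14.213,-0.533,1.105
30,-0.026,0.597,-1.090,-0.982,-1.148,-0.291,1.815,-1.172,-2.241,-1.720,-0.122,-0.120,1.090,-8.892,-0.358,13.974,-0.414,1.149
31,-0.029,0.615,-1.101,-1.004,-1.165,-0.343,1.789,-1.110,-2.149,-1.664,-0.117,-0.122,1.081,-8.558,-0.472,13.735,-0.301,1.189
32,-0.033,0.633,-1.112,-1.025,-1.181,-0.394,1.764,-1.050,-2.060,-1.610,-0.111,-0.124,1.072,-8.204,-0.599,13.498,-0.194,1.225
33,-0.037,0.651,-1.122,-1.045,-1.197,-0.443,1.739,-0.995,-1.973,-1.560,-0.106,-0.126,1.063,-7.831,-0.740,13.263,-0.094,1.256
34,-0.042,0.668,-1.132,-1.064,-1.213,-0.490,1.714,-0.942,-1.890,-1.512,-0.100,-0.128,1.055,-7.444,-0.891,13.034,0.001,1.283
35,-0.047,0.685,-1.141,-1.083,-1.227,-0.534,1.691,-0.893,-1.809,-1.466,-0.094,-0.130,1.046,-7.045,-1.052,12.810,0.089,1.307
36,-0.053,0.702,-1.150,-1.100,-1.242,-0.575,1.668,-0.846,-1.731,-1.422,-0.089,-0.131,1.038,-6.637,-1.221,12.593,0.171,1.327
37,-0.058,0.718,-1.158,-1.117,-1.256,-0.613,1.646,-0.801,-1.655,-1.381,-0.083,-0.133,1.030,-6.223,-1.396,12.383,0.248,1.344
38,-0.065,0.735,-1.166,-1.133,-1.270,-0.649,1.625,-0.758,-1.582,-1.341,-0.077,-0.134,1.023,,,,,
# any joint saturated: no


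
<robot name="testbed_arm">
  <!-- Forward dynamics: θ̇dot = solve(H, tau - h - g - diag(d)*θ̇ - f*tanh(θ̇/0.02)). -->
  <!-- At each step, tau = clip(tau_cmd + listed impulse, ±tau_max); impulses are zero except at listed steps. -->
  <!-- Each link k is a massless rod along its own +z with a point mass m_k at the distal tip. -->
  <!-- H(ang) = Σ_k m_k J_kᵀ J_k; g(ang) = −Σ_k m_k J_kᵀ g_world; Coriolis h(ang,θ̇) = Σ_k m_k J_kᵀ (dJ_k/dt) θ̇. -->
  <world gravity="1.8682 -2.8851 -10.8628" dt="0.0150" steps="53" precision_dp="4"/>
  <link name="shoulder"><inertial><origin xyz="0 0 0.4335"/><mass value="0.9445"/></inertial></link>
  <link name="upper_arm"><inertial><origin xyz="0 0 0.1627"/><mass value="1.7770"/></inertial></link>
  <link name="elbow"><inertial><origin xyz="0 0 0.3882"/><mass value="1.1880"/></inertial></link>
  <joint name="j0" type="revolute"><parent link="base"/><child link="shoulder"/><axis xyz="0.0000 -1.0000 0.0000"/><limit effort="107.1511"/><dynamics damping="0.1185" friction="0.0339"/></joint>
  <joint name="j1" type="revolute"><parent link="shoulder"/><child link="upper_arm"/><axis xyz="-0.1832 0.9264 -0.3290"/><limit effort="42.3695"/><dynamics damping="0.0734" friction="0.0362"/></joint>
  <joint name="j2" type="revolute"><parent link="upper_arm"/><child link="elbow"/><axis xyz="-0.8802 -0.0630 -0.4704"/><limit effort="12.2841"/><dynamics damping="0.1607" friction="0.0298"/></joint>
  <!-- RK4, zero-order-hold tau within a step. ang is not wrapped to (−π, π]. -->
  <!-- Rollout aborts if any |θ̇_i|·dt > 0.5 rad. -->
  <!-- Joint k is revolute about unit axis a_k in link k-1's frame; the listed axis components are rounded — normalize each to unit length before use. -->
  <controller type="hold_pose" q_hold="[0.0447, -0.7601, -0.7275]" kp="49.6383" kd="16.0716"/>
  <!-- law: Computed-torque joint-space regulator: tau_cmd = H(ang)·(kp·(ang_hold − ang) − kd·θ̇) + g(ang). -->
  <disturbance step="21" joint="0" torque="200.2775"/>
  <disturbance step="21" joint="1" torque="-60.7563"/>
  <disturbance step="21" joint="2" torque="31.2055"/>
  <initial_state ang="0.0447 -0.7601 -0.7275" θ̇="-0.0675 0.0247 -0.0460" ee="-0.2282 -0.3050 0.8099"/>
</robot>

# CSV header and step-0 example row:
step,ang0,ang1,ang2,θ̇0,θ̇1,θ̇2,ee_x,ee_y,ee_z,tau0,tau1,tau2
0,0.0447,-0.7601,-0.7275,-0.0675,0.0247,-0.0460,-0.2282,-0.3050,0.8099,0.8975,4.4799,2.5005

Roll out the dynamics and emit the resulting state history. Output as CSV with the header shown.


step,ang0,ang1,ang2,θ̇0,θ̇1,θ̇2,ee_x,ee_y,ee_z,tau0,tau1,tau2
1,0.0438,-0.7598,-0.7281,-0.0531,0.0144,-0.0291,-0.2272,-0.3050,0.8101,0.5020,4.5902,2.4171
2,0.0431,-0.7596,-0.7284,-0.0407,0.0081,-0.0174,-0.2265,-0.3051,0.8103,0.1802,4.6784,2.3508
3,0.0426,-0.7595,-0.7286,-0.0302,0.0047,-0.0100,-0.2260,-0.3051,0.8104,-0.0815,4.7489,2.2989
4,0.0422,-0.7595,-0.7287,-0.0213,0.0031,-0.0056,-0.2256,-0.3051,0.8105,-0.2938,4.8056,2.2586
5,0.0419,-0.7595,-0.7288,-0.0140,0.0021,-0.0030,-0.2254,-0.3051,0.8106,-0.4653,4.8512,2.2271
6,0.0417,-0.7594,-0.7288,-0.0084,0.0014,-0.0013,-0.2253,-0.3051,0.8106,-0.6033,4.8881,2.2024
7,0.0416,-0.7594,-0.7288,-0.0040,0.0007,-0.0002,-0.2252,-0.3051,0.8106,-0.7138,4.9179,2.1829
8,0.0416,-0.7594,-0.7288,-0.0006,0.0002,0.0007,-0.2251,-0.3051,0.8106,-0.8023,4.9418,2.1674
9,0.0416,-0.7594,-0.7288,0.0019,-0.0003,0.0013,-0.2252,-0.3051,0.8106,-0.8731,4.9612,2.1551
10,0.0417,-0.7594,-0.7288,0.0037,-0.0007,0.0017,-0.2252,-0.3051,0.8106,-0.9298,4.9767,2.1453
11,0.0417,-0.7594,-0.7288,0.0051,-0.0010,0.0020,-0.2253,-0.3051,0.8106,-0.9753,4.9892,2.1375
12,0.0418,-0.7594,-0.7287,0.0060,-0.0013,0.0021,-0.2253,-0.3051,0.8106,-1.0119,4.9993,2.1313
13,0.0419,-0.7595,-0.7287,0.0067,-0.0014,0.0023,-0.2254,-0.3051,0.8106,-1.0413,5.0074,2.1263
14,0.0420,-0.7595,-0.7287,0.0071,-0.0015,0.0023,-0.2255,-0.3051,0.8105,-1.0651,5.0140,2.1223
15,0.0421,-0.7595,-0.7286,0.0073,-0.0016,0.0023,-0.2256,-0.3051,0.8105,-1.0843,5.0193,2.1191
16,0.0422,-0.7595,-0.7286,0.0074,-0.0016,0.0023,-0.2257,-0.3051,0.8105,-1.0999,5.0236,2.1164
17,0.0423,-0.7596,-0.7286,0.0074,-0.0016,0.0023,-0.2258,-0.3051,0.8104,-1.1125,5.0271,2.1143
18,0.0425,-0.7596,-0.7285,0.0073,-0.0016,0.0023,-0.2260,-0.3051,0.8104,-1.1228,5.0300,2.1126
19,0.0426,-0.7596,-0.7285,0.0072,-0.0016,0.0022,-0.2261,-0.3051,0.8104,-1.1312,5.0323,2.1112
20,0.0427,-0.7596,-0.7285,0.0070,-0.0015,0.0022,-0.2262,-0.3051,0.8104,-1.1381,5.0343,2.1101
21,0.0428,-0.7597,-0.7284,0.0068,-0.0015,0.0021,-0.2263,-0.3051,0.8103,107.1511,-42.3695,12.2841
22,0.0451,-0.7812,-0.7299,0.3196,-2.8455,-0.1942,-0.2330,-0.3082,0.8044,-28.0447,16.8308,-0.6010
23,0.0496,-0.8180,-0.7318,0.2639,-2.0796,-0.0577,-0.2446,-0.3135,0.7939,-22.9887,14.6485,-0.4801
24,0.0531,-0.8447,-0.7322,0.2095,-1.4942,0.0074,-0.2533,-0.3172,0.7859,-18.8640,12.8896,-0.2476
25,0.0559,-0.8637,-0.7319,0.1617,-1.0439,0.0285,-0.2597,-0.3198,0.7801,-15.5097,11.4701,0.0279
26,0.0581,-0.8768,-0.7315,0.1201,-0.6977,0.0314,-0.2642,-0.3215,0.7760,-12.7874,10.3220,0.2979
27,0.0596,-0.8852,-0.7311,0.0850,-0.4314,0.0270,-0.2673,-0.3226,0.7733,-10.5807,9.3913,0.5436
28,0.0607,-0.8901,-0.7307,0.0560,-0.2264,0.0205,-0.2692,-0.3232,0.7717,-8.7936,8.6352,0.7587
29,0.0613,-0.8923,-0.7305,0.0325,-0.0693,0.0144,-0.2703,-0.3234,0.7709,-7.3468,8.0195,0.9425
30,0.0617,-0.8925,-0.7303,0.0128,0.0470,0.0108,-0.2706,-0.3234,0.7708,-6.1770,7.5233,1.0974
31,0.0617,-0.8912,-0.7301,-0.0042,0.1288,0.0095,-0.2704,-0.3232,0.7711,-5.2344,7.1297,1.2274
32,0.0616,-0.8888,-0.7300,-0.0166,0.1907,0.0077,-0.2699,-0.3229,0.7718,-4.4761,6.8074,1.3362
33,0.0613,-0.8856,-0.7299,-0.0257,0.2362,0.0063,-0.2690,-0.3224,0.7728,-3.8640,6.5429,1.4272
34,0.0608,-0.8818,-0.7298,-0.0322,0.2685,0.0054,-0.2679,-0.3219,0.7740,-3.3684,6.3253,1.5037
35,0.0603,-0.8776,-0.7297,-0.0369,0.2903,0.0049,-0.2667,-0.3213,0.7753,-2.9664,6.1458,1.5682
36,0.0597,-0.8732,-0.7296,-0.0400,0.3037,0.0047,-0.2653,-0.3207,0.7766,-2.6400,5.9975,1.6231
37,0.0591,-0.8686,-0.7296,-0.0419,0.3106,0.0045,-0.2639,-0.3200,0.7781,-2.3746,5.8744,1.6702
38,0.0585,-0.8639,-0.7295,-0.0430,0.3124,0.0044,-0.2624,-0.3194,0.7795,-2.1587,5.7721,1.7108
39,0.0578,-0.8592,-0.7294,-0.0433,0.3103,0.0044,-0.2609,-0.3187,0.7810,-1.9828,5.6867,1.7461
40,0.0572,-0.8546,-0.7294,-0.0431,0.3052,0.0043,-0.2595,-0.3181,0.7824,-1.8395,5.6152,1.7770
41,0.0565,-0.8501,-0.7293,-0.0425,0.2978,0.0042,-0.2580,-0.3175,0.7838,-1.7225,5.5550,1.8042
42,0.0559,-0.8457,-0.7292,-0.0416,0.2888,0.0041,-0.2566,-0.3168,0.7851,-1.6270,5.5042,1.8284
43,0.0553,-0.8414,-0.7292,-0.0405,0.2787,0.0040,-0.2552,-0.3163,0.7864,-1.5490,5.4610,1.8498
44,0.0547,-0.8374,-0.7291,-0.0392,0.2678,0.0039,-0.2538,-0.3157,0.7876,-1.4851,5.4243,1.8691
45,0.0541,-0.8334,-0.7290,-0.0378,0.2564,0.0038,-0.2525,-0.3151,0.7888,-1.4329,5.3927,1.8864
46,0.0536,-0.8297,-0.7290,-0.0364,0.2448,0.0037,-0.2512,-0.3146,0.7900,-1.3901,5.3656,1.9020
47,0.0530,-0.8261,-0.7289,-0.0349,0.2331,0.0036,-0.2500,-0.3141,0.7910,-1.3550,5.3420,1.9162
48,0.0525,-0.8227,-0.7289,-0.0334,0.2216,0.0035,-0.2489,-0.3137,0.7921,-1.3263,5.3215,1.9290
49,0.0520,-0.8194,-0.7288,-0.0320,0.2102,0.0034,-0.2478,-0.3132,0.7930,-1.3027,5.3036,1.9408
50,0.0515,-0.8164,-0.7288,-0.0305,0.1992,0.0033,-0.2467,-0.3128,0.7939,-1.2833,5.2878,1.9515
51,0.0511,-0.8135,-0.7287,-0.0291,0.1884,0.0032,-0.2457,-0.3124,0.7948,-1.2674,5.2738,1.9613
52,0.0507,-0.8107,-0.7287,-0.0277,0.1781,0.0031,-0.2447,-0.3120,0.7956,-1.2544,5.2613,1.9704
53,0.0503,-0.8081,-0.7286,-0.0264,0.1682,0.0031,-0.2438,-0.3116,0.7964,,,


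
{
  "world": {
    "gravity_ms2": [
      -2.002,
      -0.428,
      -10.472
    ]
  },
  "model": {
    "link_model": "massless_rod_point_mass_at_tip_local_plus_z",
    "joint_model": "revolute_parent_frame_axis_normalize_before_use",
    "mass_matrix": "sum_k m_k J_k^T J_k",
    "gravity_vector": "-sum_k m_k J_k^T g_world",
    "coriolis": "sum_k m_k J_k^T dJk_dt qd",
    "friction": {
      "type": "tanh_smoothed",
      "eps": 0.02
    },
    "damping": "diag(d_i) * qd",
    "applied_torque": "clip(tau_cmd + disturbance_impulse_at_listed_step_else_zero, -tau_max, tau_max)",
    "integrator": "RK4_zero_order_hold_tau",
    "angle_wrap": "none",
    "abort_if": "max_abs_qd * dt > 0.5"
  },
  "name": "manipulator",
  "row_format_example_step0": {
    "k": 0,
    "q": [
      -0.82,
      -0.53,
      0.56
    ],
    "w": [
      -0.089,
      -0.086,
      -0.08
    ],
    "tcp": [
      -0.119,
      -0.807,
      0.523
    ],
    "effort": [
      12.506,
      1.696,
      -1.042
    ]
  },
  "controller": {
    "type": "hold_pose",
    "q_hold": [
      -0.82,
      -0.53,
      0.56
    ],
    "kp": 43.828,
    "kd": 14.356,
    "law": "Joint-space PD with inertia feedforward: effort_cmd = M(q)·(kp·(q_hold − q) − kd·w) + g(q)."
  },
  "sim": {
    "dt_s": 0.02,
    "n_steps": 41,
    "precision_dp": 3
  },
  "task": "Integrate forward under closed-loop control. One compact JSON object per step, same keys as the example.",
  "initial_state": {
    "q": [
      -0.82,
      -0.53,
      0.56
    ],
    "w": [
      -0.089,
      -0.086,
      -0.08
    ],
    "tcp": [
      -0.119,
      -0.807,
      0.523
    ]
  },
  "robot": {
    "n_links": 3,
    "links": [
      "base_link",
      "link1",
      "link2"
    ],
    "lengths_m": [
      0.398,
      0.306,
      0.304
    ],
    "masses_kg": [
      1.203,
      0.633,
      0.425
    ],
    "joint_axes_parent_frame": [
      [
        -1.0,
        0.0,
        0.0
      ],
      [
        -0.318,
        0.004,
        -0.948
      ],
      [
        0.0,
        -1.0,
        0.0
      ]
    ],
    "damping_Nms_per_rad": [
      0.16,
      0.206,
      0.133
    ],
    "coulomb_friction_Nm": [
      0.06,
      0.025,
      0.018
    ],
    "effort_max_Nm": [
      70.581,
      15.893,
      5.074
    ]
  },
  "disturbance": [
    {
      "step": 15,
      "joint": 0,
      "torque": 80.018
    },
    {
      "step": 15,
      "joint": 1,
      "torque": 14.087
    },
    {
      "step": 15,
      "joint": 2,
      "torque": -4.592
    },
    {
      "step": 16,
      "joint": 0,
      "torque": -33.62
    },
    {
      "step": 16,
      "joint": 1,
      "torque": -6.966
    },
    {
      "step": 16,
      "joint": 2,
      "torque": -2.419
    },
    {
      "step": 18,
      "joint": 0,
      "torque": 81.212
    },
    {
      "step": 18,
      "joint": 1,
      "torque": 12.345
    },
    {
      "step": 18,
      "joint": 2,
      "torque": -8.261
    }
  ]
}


{"k":1,"q":[-0.822,-0.531,0.559],"w":[-0.064,-0.044,-0.045],"tcp":[-0.119,-0.808,0.522],"effort":[12.2,1.622,-1.045]}
{"k":2,"q":[-0.823,-0.532,0.558],"w":[-0.044,-0.02,-0.02],"tcp":[-0.119,-0.809,0.521],"effort":[11.962,1.568,-1.045]}
{"k":3,"q":[-0.823,-0.532,0.558],"w":[-0.028,-0.009,-0.006],"tcp":[-0.119,-0.809,0.52],"effort":[11.777,1.529,-1.043]}
{"k":4,"q":[-0.824,-0.532,0.558],"w":[-0.016,-0.005,0.001],"tcp":[-0.119,-0.809,0.52],"effort":[11.635,1.502,-1.038]}
{"k":5,"q":[-0.824,-0.532,0.558],"w":[-0.007,-0.002,0.003],"tcp":[-0.119,-0.81,0.519],"effort":[11.53,1.482,-1.033]}
{"k":6,"q":[-0.824,-0.532,0.558],"w":[-0.001,0.0,0.003],"tcp":[-0.119,-0.81,0.519],"effort":[11.454,1.467,-1.029]}
{"k":7,"q":[-0.824,-0.532,0.558],"w":[0.003,0.002,0.002],"tcp":[-0.119,-0.81,0.519],"effort":[11.399,1.457,-1.026]}
{"k":8,"q":[-0.824,-0.532,0.558],"w":[0.005,0.003,0.002],"tcp":[-0.119,-0.81,0.519],"effort":[11.359,1.45,-1.024]}
{"k":9,"q":[-0.824,-0.532,0.558],"w":[0.007,0.003,0.002],"tcp":[-0.119,-0.809,0.52],"effort":[11.331,1.445,-1.022]}
{"k":10,"q":[-0.824,-0.532,0.558],"w":[0.008,0.004,0.002],"tcp":[-0.119,-0.809,0.52],"effort":[11.309,1.441,-1.021]}
{"k":11,"q":[-0.824,-0.532,0.558],"w":[0.008,0.004,0.001],"tcp":[-0.119,-0.809,0.52],"effort":[11.294,1.438,-1.02]}
{"k":12,"q":[-0.823,-0.532,0.558],"w":[0.009,0.004,0.001],"tcp":[-0.119,-0.809,0.52],"effort":[11.282,1.436,-1.02]}
{"k":13,"q":[-0.823,-0.532,0.558],"w":[0.009,0.004,0.001],"tcp":[-0.119,-0.809,0.52],"effort":[11.273,1.435,-1.019]}
{"k":14,"q":[-0.823,-0.532,0.558],"w":[0.008,0.004,0.001],"tcp":[-0.119,-0.809,0.52],"effort":[11.267,1.434,-1.019]}
{"k":15,"q":[-0.823,-0.532,0.558],"w":[0.008,0.004,0.001],"tcp":[-0.119,-0.809,0.52],"effort":[70.581,15.52,-5.074]}
{"k":16,"q":[-0.816,-0.5,0.547],"w":[0.724,3.09,-1.048],"tcp":[-0.121,-0.801,0.536],"effort":[-39.983,-9.601,-2.276]}
{"k":17,"q":[-0.811,-0.452,0.51],"w":[-0.255,1.72,-2.687],"tcp":[-0.119,-0.792,0.558],"effort":[7.656,0.548,0.497]}
{"k":18,"q":[-0.815,-0.426,0.467],"w":[-0.119,0.868,-1.621],"tcp":[-0.111,-0.792,0.569],"effort":[70.581,13.198,-5.074]}
{"k":19,"q":[-0.807,-0.394,0.426],"w":[0.885,2.401,-2.451],"tcp":[-0.104,-0.784,0.589],"effort":[-9.221,-2.538,1.285]}
{"k":20,"q":[-0.791,-0.358,0.388],"w":[0.705,1.165,-1.395],"tcp":[-0.098,-0.769,0.615],"effort":[-4.485,-1.464,0.679]}
{"k":21,"q":[-0.779,-0.342,0.367],"w":[0.522,0.438,-0.728],"tcp":[-0.094,-0.76,0.63],"effort":[-0.808,-0.708,0.265]}
{"k":22,"q":[-0.77,-0.338,0.357],"w":[0.353,0.053,-0.297],"tcp":[-0.091,-0.753,0.639],"effort":[2.044,-0.166,-0.034]}
{"k":23,"q":[-0.765,-0.338,0.354],"w":[0.199,-0.091,-0.024],"tcp":[-0.091,-0.75,0.644],"effort":[4.258,0.222,-0.255]}
{"k":24,"q":[-0.762,-0.34,0.355],"w":[0.075,-0.136,0.137],"tcp":[-0.091,-0.749,0.645],"effort":[5.976,0.512,-0.412]}
{"k":25,"q":[-0.761,-0.343,0.358],"w":[-0.018,-0.161,0.238],"tcp":[-0.091,-0.749,0.645],"effort":[7.302,0.735,-0.528]}
{"k":26,"q":[-0.762,-0.347,0.364],"w":[-0.079,-0.192,0.307],"tcp":[-0.093,-0.75,0.642],"effort":[8.301,0.906,-0.616]}
{"k":27,"q":[-0.764,-0.351,0.37],"w":[-0.123,-0.206,0.346],"tcp":[-0.094,-0.752,0.639],"effort":[9.071,1.038,-0.683]}
{"k":28,"q":[-0.767,-0.355,0.378],"w":[-0.153,-0.212,0.366],"tcp":[-0.096,-0.754,0.635],"effort":[9.665,1.14,-0.735]}
{"k":29,"q":[-0.77,-0.359,0.385],"w":[-0.172,-0.213,0.373],"tcp":[-0.097,-0.757,0.631],"effort":[10.121,1.219,-0.774]}
{"k":30,"q":[-0.774,-0.364,0.392],"w":[-0.182,-0.212,0.371],"tcp":[-0.099,-0.759,0.626],"effort":[10.47,1.28,-0.804]}
{"k":31,"q":[-0.777,-0.368,0.4],"w":[-0.186,-0.21,0.363],"tcp":[-0.1,-0.762,0.621],"effort":[10.736,1.327,-0.828]}
{"k":32,"q":[-0.781,-0.372,0.407],"w":[-0.185,-0.207,0.352],"tcp":[-0.102,-0.765,0.617],"effort":[10.937,1.363,-0.846]}
{"k":33,"q":[-0.785,-0.376,0.414],"w":[-0.181,-0.204,0.339],"tcp":[-0.103,-0.768,0.612],"effort":[11.087,1.39,-0.86]}
{"k":34,"q":[-0.788,-0.38,0.42],"w":[-0.174,-0.2,0.325],"tcp":[-0.104,-0.77,0.607],"effort":[11.198,1.411,-0.872]}
{"k":35,"q":[-0.792,-0.384,0.427],"w":[-0.166,-0.196,0.31],"tcp":[-0.106,-0.773,0.603],"effort":[11.28,1.426,-0.881]}
{"k":36,"q":[-0.795,-0.388,0.433],"w":[-0.157,-0.192,0.295],"tcp":[-0.107,-0.775,0.598],"effort":[11.338,1.437,-0.889]}
{"k":37,"q":[-0.798,-0.392,0.439],"w":[-0.147,-0.188,0.281],"tcp":[-0.108,-0.778,0.594],"effort":[11.378,1.446,-0.895]}
{"k":38,"q":[-0.801,-0.395,0.444],"w":[-0.137,-0.184,0.267],"tcp":[-0.109,-0.78,0.59],"effort":[11.404,1.451,-0.901]}
{"k":39,"q":[-0.803,-0.399,0.449],"w":[-0.127,-0.18,0.253],"tcp":[-0.11,-0.782,0.587],"effort":[11.421,1.455,-0.905]}
{"k":40,"q":[-0.806,-0.403,0.454],"w":[-0.117,-0.176,0.24],"tcp":[-0.111,-0.784,0.583],"effort":[11.429,1.457,-0.909]}
{"k":41,"q":[-0.808,-0.406,0.459],"w":[-0.108,-0.171,0.228],"tcp":[-0.112,-0.785,0.58]}


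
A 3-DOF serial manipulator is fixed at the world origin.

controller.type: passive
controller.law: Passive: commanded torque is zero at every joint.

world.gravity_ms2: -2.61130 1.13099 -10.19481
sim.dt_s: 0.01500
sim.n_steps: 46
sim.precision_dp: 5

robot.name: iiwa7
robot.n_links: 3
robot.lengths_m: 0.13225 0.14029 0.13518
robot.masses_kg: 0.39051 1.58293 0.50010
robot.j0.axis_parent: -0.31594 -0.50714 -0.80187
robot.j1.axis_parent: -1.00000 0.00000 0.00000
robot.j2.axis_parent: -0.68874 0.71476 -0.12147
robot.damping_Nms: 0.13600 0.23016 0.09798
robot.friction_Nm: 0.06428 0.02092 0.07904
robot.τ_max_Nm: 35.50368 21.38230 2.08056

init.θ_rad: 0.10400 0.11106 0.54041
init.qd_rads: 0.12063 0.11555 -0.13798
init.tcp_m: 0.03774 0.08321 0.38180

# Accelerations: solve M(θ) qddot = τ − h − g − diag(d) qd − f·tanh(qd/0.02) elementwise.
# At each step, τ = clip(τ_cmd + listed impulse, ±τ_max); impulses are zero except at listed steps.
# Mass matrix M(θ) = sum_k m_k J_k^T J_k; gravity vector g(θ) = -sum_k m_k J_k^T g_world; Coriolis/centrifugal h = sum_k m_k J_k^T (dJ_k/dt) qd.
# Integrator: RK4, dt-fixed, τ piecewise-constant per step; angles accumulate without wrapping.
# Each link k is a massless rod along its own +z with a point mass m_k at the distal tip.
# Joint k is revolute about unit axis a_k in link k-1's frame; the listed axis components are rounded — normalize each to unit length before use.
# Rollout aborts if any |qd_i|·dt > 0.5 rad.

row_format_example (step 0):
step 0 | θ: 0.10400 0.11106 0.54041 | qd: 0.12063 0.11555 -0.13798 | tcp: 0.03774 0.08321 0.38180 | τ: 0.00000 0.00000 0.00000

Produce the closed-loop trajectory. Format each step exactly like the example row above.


step 1 | θ: 0.10892 0.11233 0.54310 | qd: 0.51025 0.08288 0.39297 | tcp: 0.03741 0.08412 0.38146 | τ: 0.00000 0.00000 0.00000
step 2 | θ: 0.11913 0.11373 0.55157 | qd: 0.84640 0.10937 0.71802 | tcp: 0.03700 0.08584 0.38063 | τ: 0.00000 0.00000 0.00000
step 3 | θ: 0.13422 0.11572 0.56420 | qd: 1.16277 0.15917 0.95334 | tcp: 0.03646 0.08835 0.37939 | τ: 0.00000 0.00000 0.00000
step 4 | θ: 0.15398 0.11856 0.57987 | qd: 1.47259 0.22071 1.12657 | tcp: 0.03575 0.09159 0.37775 | τ: 0.00000 0.00000 0.00000
step 5 | θ: 0.17841 0.12236 0.59778 | qd: 1.78579 0.28564 1.25533 | tcp: 0.03486 0.09551 0.37574 | τ: 0.00000 0.00000 0.00000
step 6 | θ: 0.20761 0.12712 0.61737 | qd: 2.11015 0.34752 1.35079 | tcp: 0.03381 0.10007 0.37337 | τ: 0.00000 0.00000 0.00000
step 7 | θ: 0.24180 0.13274 0.63818 | qd: 2.45192 0.40085 1.42004 | tcp: 0.03261 0.10519 0.37065 | τ: 0.00000 0.00000 0.00000
step 8 | θ: 0.28128 0.13907 0.65986 | qd: 2.81625 0.44037 1.46783 | tcp: 0.03128 0.11083 0.36756 | τ: 0.00000 0.00000 0.00000
step 9 | θ: 0.32642 0.14586 0.68212 | qd: 3.20725 0.46063 1.49780 | tcp: 0.02985 0.11691 0.36412 | τ: 0.00000 0.00000 0.00000
step 10 | θ: 0.37765 0.15277 0.70472 | qd: 3.62784 0.45564 1.51334 | tcp: 0.02834 0.12335 0.36036 | τ: 0.00000 0.00000 0.00000
step 11 | θ: 0.43542 0.15937 0.72747 | qd: 4.07941 0.41880 1.51829 | tcp: 0.02678 0.13008 0.35628 | τ: 0.00000 0.00000 0.00000
step 12 | θ: 0.50018 0.16513 0.75024 | qd: 4.56119 0.34293 1.51744 | tcp: 0.02517 0.13700 0.35193 | τ: 0.00000 0.00000 0.00000
step 13 | θ: 0.57238 0.16942 0.77299 | qd: 5.06945 0.22054 1.51679 | tcp: 0.02349 0.14404 0.34736 | τ: 0.00000 0.00000 0.00000
step 14 | θ: 0.65236 0.17148 0.79578 | qd: 5.59667 0.04433 1.52343 | tcp: 0.02173 0.15111 0.34260 | τ: 0.00000 0.00000 0.00000
step 15 | θ: 0.74026 0.17054 0.81866 | qd: 6.12173 -0.17717 1.52661 | tcp: 0.01980 0.15816 0.33771 | τ: 0.00000 0.00000 0.00000
step 16 | θ: 0.83599 0.16582 0.84172 | qd: 6.63966 -0.46382 1.55353 | tcp: 0.01763 0.16517 0.33273 | τ: 0.00000 0.00000 0.00000
step 17 | θ: 0.93931 0.15628 0.86541 | qd: 7.13030 -0.82004 1.61093 | tcp: 0.01508 0.17213 0.32766 | τ: 0.00000 0.00000 0.00000
step 18 | θ: 1.04964 0.14089 0.89019 | qd: 7.56822 -1.24385 1.69736 | tcp: 0.01199 0.17909 0.32247 | τ: 0.00000 0.00000 0.00000
step 19 | θ: 1.16597 0.11866 0.91644 | qd: 7.92743 -1.72960 1.80441 | tcp: 0.00818 0.18613 0.31706 | τ: 0.00000 0.00000 0.00000
step 20 | θ: 1.28695 0.08873 0.94434 | qd: 8.18494 -2.26794 1.91450 | tcp: 0.00351 0.19344 0.31127 | τ: 0.00000 0.00000 0.00000
step 21 | θ: 1.41092 0.05042 0.97375 | qd: 8.32457 -2.84644 2.00029 | tcp: -0.00214 0.20122 0.30484 | τ: 0.00000 0.00000 0.00000
step 22 | θ: 1.53606 0.00321 1.00405 | qd: 8.34004 -3.45054 2.02644 | tcp: -0.00877 0.20971 0.29749 | τ: 0.00000 0.00000 0.00000
step 23 | θ: 1.66053 -0.05315 1.03406 | qd: 8.23623 -4.06438 1.95366 | tcp: -0.01631 0.21915 0.28885 | τ: 0.00000 0.00000 0.00000
step 24 | θ: 1.78263 -0.11869 1.06198 | qd: 8.02806 -4.67127 1.74410 | tcp: -0.02457 0.22972 0.27857 | τ: 0.00000 0.00000 0.00000
step 25 | θ: 1.90096 -0.19316 1.08554 | qd: 7.73740 -5.25359 1.36669 | tcp: -0.03330 0.24154 0.26629 | τ: 0.00000 0.00000 0.00000
step 26 | θ: 2.01446 -0.27608 1.10204 | qd: 7.38909 -5.79245 0.80116 | tcp: -0.04219 0.25460 0.25166 | τ: 0.00000 0.00000 0.00000
step 27 | θ: 2.12246 -0.36662 1.10860 | qd: 7.00719 -6.26778 0.04087 | tcp: -0.05096 0.26876 0.23435 | τ: 0.00000 0.00000 0.00000
step 28 | θ: 2.22482 -0.46401 1.10398 | qd: 6.64469 -6.71155 -0.64236 | tcp: -0.05930 0.28358 0.21401 | τ: 0.00000 0.00000 0.00000
step 29 | θ: 2.32177 -0.56741 1.08814 | qd: 6.28290 -7.05521 -1.50470 | tcp: -0.06688 0.29832 0.19035 | τ: 0.00000 0.00000 0.00000
step 30 | θ: 2.41336 -0.67505 1.05789 | qd: 5.93114 -7.27596 -2.55645 | tcp: -0.07349 0.31245 0.16313 | τ: 0.00000 0.00000 0.00000
step 31 | θ: 2.49981 -0.78503 1.01077 | qd: 5.59989 -7.36552 -3.74369 | tcp: -0.07887 0.32519 0.13216 | τ: 0.00000 0.00000 0.00000
step 32 | θ: 2.58149 -0.89536 0.94522 | qd: 5.29609 -7.32325 -5.00372 | tcp: -0.08272 0.33550 0.09739 | τ: 0.00000 0.00000 0.00000
step 33 | θ: 2.65886 -1.00412 0.86067 | qd: 5.02584 -7.15996 -6.26292 | tcp: -0.08468 0.34217 0.05907 | τ: 0.00000 0.00000 0.00000
step 34 | θ: 2.73247 -1.10967 0.75777 | qd: 4.79705 -6.90008 -7.43507 | tcp: -0.08434 0.34386 0.01790 | τ: 0.00000 0.00000 0.00000
step 35 | θ: 2.80304 -1.21083 0.63854 | qd: 4.62151 -6.58072 -8.42254 | tcp: -0.08136 0.33935 -0.02486 | τ: 0.00000 0.00000 0.00000
step 36 | θ: 2.87147 -1.30702 0.50652 | qd: 4.51530 -6.24593 -9.12461 | tcp: -0.07550 0.32778 -0.06741 | τ: 0.00000 0.00000 0.00000
step 37 | θ: 2.93893 -1.39833 0.36666 | qd: 4.49599 -5.93529 -9.45759 | tcp: -0.06677 0.30895 -0.10760 | τ: 0.00000 0.00000 0.00000
step 38 | θ: 3.00685 -1.48531 0.22483 | qd: 4.57649 -5.66925 -9.38496 | tcp: -0.05551 0.28347 -0.14330 | τ: 0.00000 0.00000 0.00000
step 39 | θ: 3.07673 -1.56859 0.08697 | qd: 4.75772 -5.43886 -8.94143 | tcp: -0.04235 0.25271 -0.17281 | τ: 0.00000 0.00000 0.00000
step 40 | θ: 3.15001 -1.64848 -0.04206 | qd: 5.02481 -5.20844 -8.22873 | tcp: -0.02812 0.21855 -0.19519 | τ: 0.00000 0.00000 0.00000
step 41 | θ: 3.22776 -1.72461 -0.15921 | qd: 5.34862 -4.93168 -7.37967 | tcp: -0.01368 0.18293 -0.21038 | τ: 0.00000 0.00000 0.00000
step 42 | θ: 3.31056 -1.79600 -0.26338 | qd: 5.68990 -4.57122 -6.51392 | tcp: 0.00020 0.14761 -0.21896 | τ: 0.00000 0.00000 0.00000
step 43 | θ: 3.39832 -1.86125 -0.35495 | qd: 6.00271 -4.11171 -5.70995 | tcp: 0.01291 0.11395 -0.22197 | τ: 0.00000 0.00000 0.00000
step 44 | θ: 3.49025 -1.91891 -0.43514 | qd: 6.23787 -3.56362 -4.99875 | tcp: 0.02405 0.08289 -0.22063 | τ: 0.00000 0.00000 0.00000
step 45 | θ: 3.58483 -1.96787 -0.50533 | qd: 6.34885 -2.95977 -4.37212 | tcp: 0.03342 0.05503 -0.21618 | τ: 0.00000 0.00000 0.00000
step 46 | θ: 3.67992 -2.00766 -0.56657 | qd: 6.30073 -2.34689 -3.79833 | tcp: 0.04098 0.03064 -0.20977
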